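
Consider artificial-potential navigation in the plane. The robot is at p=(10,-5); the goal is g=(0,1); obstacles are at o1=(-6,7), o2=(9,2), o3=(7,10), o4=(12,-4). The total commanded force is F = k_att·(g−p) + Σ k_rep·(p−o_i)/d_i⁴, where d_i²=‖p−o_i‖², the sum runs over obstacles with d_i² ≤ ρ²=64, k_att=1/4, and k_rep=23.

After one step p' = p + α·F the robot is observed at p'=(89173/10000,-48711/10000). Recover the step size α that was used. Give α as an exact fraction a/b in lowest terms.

α = 1/4

F_att = 1/4·(g−p) = 1/4·(-10,6) = (-2.5000,1.5000)
o1: d²=400 > ρ²=64 → inactive
o2: d²=50 ≤ ρ²=64; F_rep = 23·(1,-7)/50² = (0.0092,-0.0644)
o3: d²=234 > ρ²=64 → inactive
o4: d²=5 ≤ ρ²=64; F_rep = 23·(-2,-1)/5² = (-1.8400,-0.9200)
F = F_att + ΣF_rep = (-4.3308,0.5156)
Δp = p'−p = (-1.0827,0.1289); α = Δx/Fx = (-10827/10000) / (-10827/2500) = 1/4
check: Δy/Fy = (1289/10000) / (1289/2500) = 1/4 ✓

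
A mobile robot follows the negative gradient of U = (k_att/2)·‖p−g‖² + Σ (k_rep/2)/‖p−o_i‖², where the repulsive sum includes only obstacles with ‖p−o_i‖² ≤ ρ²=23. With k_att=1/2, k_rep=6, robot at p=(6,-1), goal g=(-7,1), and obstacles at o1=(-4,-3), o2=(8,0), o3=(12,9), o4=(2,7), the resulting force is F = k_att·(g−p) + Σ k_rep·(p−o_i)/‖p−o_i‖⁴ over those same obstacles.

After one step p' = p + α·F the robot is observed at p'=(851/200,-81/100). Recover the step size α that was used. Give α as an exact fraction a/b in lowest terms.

α = 1/4

F_att = 1/2·(g−p) = 1/2·(-13,2) = (-6.5000,1.0000)
o1: d²=104 > ρ²=23 → inactive
o2: d²=5 ≤ ρ²=23; F_rep = 6·(-2,-1)/5² = (-0.4800,-0.2400)
o3: d²=136 > ρ²=23 → inactive
o4: d²=80 > ρ²=23 → inactive
F = F_att + ΣF_rep = (-6.9800,0.7600)
Δp = p'−p = (-1.7450,0.1900); α = Δx/Fx = (-349/200) / (-349/50) = 1/4
check: Δy/Fy = (19/100) / (19/25) = 1/4 ✓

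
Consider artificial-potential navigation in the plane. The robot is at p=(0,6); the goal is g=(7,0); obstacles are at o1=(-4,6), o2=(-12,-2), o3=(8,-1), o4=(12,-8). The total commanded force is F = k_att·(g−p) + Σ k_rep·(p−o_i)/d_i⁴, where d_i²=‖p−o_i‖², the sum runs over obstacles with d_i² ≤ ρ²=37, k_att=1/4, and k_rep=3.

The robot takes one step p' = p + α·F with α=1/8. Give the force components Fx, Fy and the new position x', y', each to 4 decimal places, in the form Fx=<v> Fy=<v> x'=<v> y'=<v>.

Fx=1.7969 Fy=-1.5000 x'=0.2246 y'=5.8125

F_att = 1/4·(g−p) = 1/4·(7,-6) = (1.7500,-1.5000)
o1: d²=16 ≤ ρ²=37; F_rep = 3·(4,0)/16² = (0.0469,0.0000)
o2: d²=208 > ρ²=37 → inactive
o3: d²=113 > ρ²=37 → inactive
o4: d²=340 > ρ²=37 → inactive
F = F_att + ΣF_rep = (1.7969,-1.5000)
p' = p + 1/8·F = (0.2246,5.8125)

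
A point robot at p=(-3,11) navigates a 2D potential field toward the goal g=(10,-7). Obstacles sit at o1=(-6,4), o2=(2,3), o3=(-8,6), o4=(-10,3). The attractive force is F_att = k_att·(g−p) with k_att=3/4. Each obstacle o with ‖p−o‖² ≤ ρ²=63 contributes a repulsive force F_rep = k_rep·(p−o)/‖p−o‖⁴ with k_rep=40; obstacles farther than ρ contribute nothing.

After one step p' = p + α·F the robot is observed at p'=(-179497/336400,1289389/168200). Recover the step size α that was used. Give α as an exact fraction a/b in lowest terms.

F_att = 3/4·(g−p) = 3/4·(13,-18) = (9.7500,-13.5000)
o1: d²=58 ≤ ρ²=63; F_rep = 40·(3,7)/58² = (0.0357,0.0832)
o2: d²=89 > ρ²=63 → inactive
o3: d²=50 ≤ ρ²=63; F_rep = 40·(5,5)/50² = (0.0800,0.0800)
o4: d²=113 > ρ²=63 → inactive
F = F_att + ΣF_rep = (9.8657,-13.3368)
Δp = p'−p = (2.4664,-3.3342); α = Δx/Fx = (829703/336400) / (829703/84100) = 1/4
check: Δy/Fy = (-560811/168200) / (-560811/42050) = 1/4 ✓

α = 1/4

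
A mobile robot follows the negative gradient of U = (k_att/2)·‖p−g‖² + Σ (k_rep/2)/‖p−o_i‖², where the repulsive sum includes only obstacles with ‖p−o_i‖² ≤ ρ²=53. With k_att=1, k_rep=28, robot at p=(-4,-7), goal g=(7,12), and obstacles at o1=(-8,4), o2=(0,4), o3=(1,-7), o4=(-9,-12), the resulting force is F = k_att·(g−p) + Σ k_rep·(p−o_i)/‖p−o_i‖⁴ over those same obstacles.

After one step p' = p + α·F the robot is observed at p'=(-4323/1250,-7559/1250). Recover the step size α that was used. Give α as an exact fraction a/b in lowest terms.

α = 1/20

F_att = 1·(g−p) = 1·(11,19) = (11.0000,19.0000)
o1: d²=137 > ρ²=53 → inactive
o2: d²=137 > ρ²=53 → inactive
o3: d²=25 ≤ ρ²=53; F_rep = 28·(-5,0)/25² = (-0.2240,0.0000)
o4: d²=50 ≤ ρ²=53; F_rep = 28·(5,5)/50² = (0.0560,0.0560)
F = F_att + ΣF_rep = (10.8320,19.0560)
Δp = p'−p = (0.5416,0.9528); α = Δx/Fx = (677/1250) / (1354/125) = 1/20
check: Δy/Fy = (1191/1250) / (2382/125) = 1/20 ✓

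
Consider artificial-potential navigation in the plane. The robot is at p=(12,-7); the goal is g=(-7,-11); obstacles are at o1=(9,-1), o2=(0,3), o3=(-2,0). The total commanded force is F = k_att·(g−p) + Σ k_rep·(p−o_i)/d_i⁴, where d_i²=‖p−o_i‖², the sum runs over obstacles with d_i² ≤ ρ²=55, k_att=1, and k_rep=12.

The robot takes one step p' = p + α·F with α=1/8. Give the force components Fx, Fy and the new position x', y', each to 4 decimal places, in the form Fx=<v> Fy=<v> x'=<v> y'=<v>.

F_att = 1·(g−p) = 1·(-19,-4) = (-19.0000,-4.0000)
o1: d²=45 ≤ ρ²=55; F_rep = 12·(3,-6)/45² = (0.0178,-0.0356)
o2: d²=244 > ρ²=55 → inactive
o3: d²=245 > ρ²=55 → inactive
F = F_att + ΣF_rep = (-18.9822,-4.0356)
p' = p + 1/8·F = (9.6272,-7.5044)

Fx=-18.9822 Fy=-4.0356 x'=9.6272 y'=-7.5044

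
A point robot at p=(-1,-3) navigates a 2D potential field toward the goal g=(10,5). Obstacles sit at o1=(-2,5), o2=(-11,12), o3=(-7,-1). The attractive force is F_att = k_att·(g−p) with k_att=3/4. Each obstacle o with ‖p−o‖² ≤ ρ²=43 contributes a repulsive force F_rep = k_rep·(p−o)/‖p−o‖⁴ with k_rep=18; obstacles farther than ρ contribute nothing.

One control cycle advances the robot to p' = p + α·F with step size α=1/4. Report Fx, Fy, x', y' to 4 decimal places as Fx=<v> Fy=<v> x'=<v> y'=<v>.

F_att = 3/4·(g−p) = 3/4·(11,8) = (8.2500,6.0000)
o1: d²=65 > ρ²=43 → inactive
o2: d²=325 > ρ²=43 → inactive
o3: d²=40 ≤ ρ²=43; F_rep = 18·(6,-2)/40² = (0.0675,-0.0225)
F = F_att + ΣF_rep = (8.3175,5.9775)
p' = p + 1/4·F = (1.0794,-1.5056)

Fx=8.3175 Fy=5.9775 x'=1.0794 y'=-1.5056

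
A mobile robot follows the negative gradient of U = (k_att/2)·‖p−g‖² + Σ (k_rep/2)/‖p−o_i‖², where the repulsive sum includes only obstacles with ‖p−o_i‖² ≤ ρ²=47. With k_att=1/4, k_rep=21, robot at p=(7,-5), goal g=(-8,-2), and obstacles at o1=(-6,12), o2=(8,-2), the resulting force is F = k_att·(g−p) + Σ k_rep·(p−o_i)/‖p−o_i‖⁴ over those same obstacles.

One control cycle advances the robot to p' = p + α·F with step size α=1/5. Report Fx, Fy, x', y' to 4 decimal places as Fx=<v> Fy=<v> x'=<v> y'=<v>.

F_att = 1/4·(g−p) = 1/4·(-15,3) = (-3.7500,0.7500)
o1: d²=458 > ρ²=47 → inactive
o2: d²=10 ≤ ρ²=47; F_rep = 21·(-1,-3)/10² = (-0.2100,-0.6300)
F = F_att + ΣF_rep = (-3.9600,0.1200)
p' = p + 1/5·F = (6.2080,-4.9760)

Fx=-3.9600 Fy=0.1200 x'=6.2080 y'=-4.9760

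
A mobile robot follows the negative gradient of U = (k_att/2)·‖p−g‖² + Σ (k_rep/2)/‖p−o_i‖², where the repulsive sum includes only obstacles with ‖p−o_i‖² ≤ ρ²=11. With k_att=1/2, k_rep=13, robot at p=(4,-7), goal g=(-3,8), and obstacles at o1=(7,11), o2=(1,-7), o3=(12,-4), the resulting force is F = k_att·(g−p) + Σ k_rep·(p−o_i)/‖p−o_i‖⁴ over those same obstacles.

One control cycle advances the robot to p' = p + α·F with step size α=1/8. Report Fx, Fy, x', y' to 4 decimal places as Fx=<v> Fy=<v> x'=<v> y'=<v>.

F_att = 1/2·(g−p) = 1/2·(-7,15) = (-3.5000,7.5000)
o1: d²=333 > ρ²=11 → inactive
o2: d²=9 ≤ ρ²=11; F_rep = 13·(3,0)/9² = (0.4815,0.0000)
o3: d²=73 > ρ²=11 → inactive
F = F_att + ΣF_rep = (-3.0185,7.5000)
p' = p + 1/8·F = (3.6227,-6.0625)

Fx=-3.0185 Fy=7.5000 x'=3.6227 y'=-6.0625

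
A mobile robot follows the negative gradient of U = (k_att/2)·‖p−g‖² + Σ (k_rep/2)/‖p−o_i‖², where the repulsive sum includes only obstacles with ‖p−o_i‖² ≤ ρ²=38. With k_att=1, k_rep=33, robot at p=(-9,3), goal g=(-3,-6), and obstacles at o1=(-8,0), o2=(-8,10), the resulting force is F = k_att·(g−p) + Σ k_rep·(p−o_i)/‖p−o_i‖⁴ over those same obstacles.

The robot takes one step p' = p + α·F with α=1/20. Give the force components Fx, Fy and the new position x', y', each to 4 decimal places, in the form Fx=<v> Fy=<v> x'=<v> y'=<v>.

F_att = 1·(g−p) = 1·(6,-9) = (6.0000,-9.0000)
o1: d²=10 ≤ ρ²=38; F_rep = 33·(-1,3)/10² = (-0.3300,0.9900)
o2: d²=50 > ρ²=38 → inactive
F = F_att + ΣF_rep = (5.6700,-8.0100)
p' = p + 1/20·F = (-8.7165,2.5995)

Fx=5.6700 Fy=-8.0100 x'=-8.7165 y'=2.5995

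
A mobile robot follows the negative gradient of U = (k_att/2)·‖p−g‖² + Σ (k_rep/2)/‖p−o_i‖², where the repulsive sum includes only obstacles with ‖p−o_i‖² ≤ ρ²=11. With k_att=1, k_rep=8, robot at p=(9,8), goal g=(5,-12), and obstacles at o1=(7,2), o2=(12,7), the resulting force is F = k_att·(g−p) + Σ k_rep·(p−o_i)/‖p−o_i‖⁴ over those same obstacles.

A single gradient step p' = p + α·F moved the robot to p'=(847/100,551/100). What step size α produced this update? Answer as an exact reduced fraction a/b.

F_att = 1·(g−p) = 1·(-4,-20) = (-4.0000,-20.0000)
o1: d²=40 > ρ²=11 → inactive
o2: d²=10 ≤ ρ²=11; F_rep = 8·(-3,1)/10² = (-0.2400,0.0800)
F = F_att + ΣF_rep = (-4.2400,-19.9200)
Δp = p'−p = (-0.5300,-2.4900); α = Δx/Fx = (-53/100) / (-106/25) = 1/8
check: Δy/Fy = (-249/100) / (-498/25) = 1/8 ✓

α = 1/8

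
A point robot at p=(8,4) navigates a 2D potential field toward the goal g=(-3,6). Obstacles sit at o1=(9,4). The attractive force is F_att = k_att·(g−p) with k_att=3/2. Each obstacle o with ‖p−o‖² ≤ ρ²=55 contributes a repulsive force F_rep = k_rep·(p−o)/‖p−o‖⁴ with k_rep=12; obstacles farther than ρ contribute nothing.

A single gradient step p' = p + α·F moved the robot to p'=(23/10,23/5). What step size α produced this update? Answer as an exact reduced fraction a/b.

α = 1/5

F_att = 3/2·(g−p) = 3/2·(-11,2) = (-16.5000,3.0000)
o1: d²=1 ≤ ρ²=55; F_rep = 12·(-1,0)/1² = (-12.0000,0.0000)
F = F_att + ΣF_rep = (-28.5000,3.0000)
Δp = p'−p = (-5.7000,0.6000); α = Δx/Fx = (-57/10) / (-57/2) = 1/5
check: Δy/Fy = (3/5) / (3) = 1/5 ✓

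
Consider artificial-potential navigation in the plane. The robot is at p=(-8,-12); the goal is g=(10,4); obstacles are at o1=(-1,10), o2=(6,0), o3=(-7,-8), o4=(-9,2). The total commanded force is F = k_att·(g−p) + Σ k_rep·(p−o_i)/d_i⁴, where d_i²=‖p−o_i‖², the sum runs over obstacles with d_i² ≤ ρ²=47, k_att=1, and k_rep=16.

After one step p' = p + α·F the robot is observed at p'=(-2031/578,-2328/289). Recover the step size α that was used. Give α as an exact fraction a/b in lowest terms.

α = 1/4

F_att = 1·(g−p) = 1·(18,16) = (18.0000,16.0000)
o1: d²=533 > ρ²=47 → inactive
o2: d²=340 > ρ²=47 → inactive
o3: d²=17 ≤ ρ²=47; F_rep = 16·(-1,-4)/17² = (-0.0554,-0.2215)
o4: d²=197 > ρ²=47 → inactive
F = F_att + ΣF_rep = (17.9446,15.7785)
Δp = p'−p = (4.4862,3.9446); α = Δx/Fx = (2593/578) / (5186/289) = 1/4
check: Δy/Fy = (1140/289) / (4560/289) = 1/4 ✓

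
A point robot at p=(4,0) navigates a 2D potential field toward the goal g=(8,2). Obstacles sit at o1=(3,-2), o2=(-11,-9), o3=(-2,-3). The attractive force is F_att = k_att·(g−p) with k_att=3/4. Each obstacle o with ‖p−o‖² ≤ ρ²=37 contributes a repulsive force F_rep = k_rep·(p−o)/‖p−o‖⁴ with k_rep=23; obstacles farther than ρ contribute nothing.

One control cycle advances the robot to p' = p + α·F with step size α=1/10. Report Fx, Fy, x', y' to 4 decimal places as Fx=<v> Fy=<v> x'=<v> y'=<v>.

Fx=3.9200 Fy=3.3400 x'=4.3920 y'=0.3340

F_att = 3/4·(g−p) = 3/4·(4,2) = (3.0000,1.5000)
o1: d²=5 ≤ ρ²=37; F_rep = 23·(1,2)/5² = (0.9200,1.8400)
o2: d²=306 > ρ²=37 → inactive
o3: d²=45 > ρ²=37 → inactive
F = F_att + ΣF_rep = (3.9200,3.3400)
p' = p + 1/10·F = (4.3920,0.3340)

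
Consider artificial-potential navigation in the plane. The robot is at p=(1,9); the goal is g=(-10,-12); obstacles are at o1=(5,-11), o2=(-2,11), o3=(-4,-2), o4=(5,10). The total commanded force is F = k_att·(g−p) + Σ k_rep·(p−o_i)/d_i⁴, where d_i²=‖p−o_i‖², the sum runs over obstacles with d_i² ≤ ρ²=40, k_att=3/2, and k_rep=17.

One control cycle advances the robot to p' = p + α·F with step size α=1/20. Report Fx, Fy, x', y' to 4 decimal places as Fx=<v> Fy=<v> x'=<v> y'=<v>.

Fx=-16.4335 Fy=-31.7600 x'=0.1783 y'=7.4120

F_att = 3/2·(g−p) = 3/2·(-11,-21) = (-16.5000,-31.5000)
o1: d²=416 > ρ²=40 → inactive
o2: d²=13 ≤ ρ²=40; F_rep = 17·(3,-2)/13² = (0.3018,-0.2012)
o3: d²=146 > ρ²=40 → inactive
o4: d²=17 ≤ ρ²=40; F_rep = 17·(-4,-1)/17² = (-0.2353,-0.0588)
F = F_att + ΣF_rep = (-16.4335,-31.7600)
p' = p + 1/20·F = (0.1783,7.4120)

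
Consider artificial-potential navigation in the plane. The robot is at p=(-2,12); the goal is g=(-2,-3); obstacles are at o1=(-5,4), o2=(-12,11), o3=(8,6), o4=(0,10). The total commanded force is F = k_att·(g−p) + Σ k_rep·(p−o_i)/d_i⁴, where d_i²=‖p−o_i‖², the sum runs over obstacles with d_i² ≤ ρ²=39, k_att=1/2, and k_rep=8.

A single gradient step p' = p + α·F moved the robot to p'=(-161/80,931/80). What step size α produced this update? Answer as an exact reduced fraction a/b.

α = 1/20

F_att = 1/2·(g−p) = 1/2·(0,-15) = (0.0000,-7.5000)
o1: d²=73 > ρ²=39 → inactive
o2: d²=101 > ρ²=39 → inactive
o3: d²=136 > ρ²=39 → inactive
o4: d²=8 ≤ ρ²=39; F_rep = 8·(-2,2)/8² = (-0.2500,0.2500)
F = F_att + ΣF_rep = (-0.2500,-7.2500)
Δp = p'−p = (-0.0125,-0.3625); α = Δx/Fx = (-1/80) / (-1/4) = 1/20
check: Δy/Fy = (-29/80) / (-29/4) = 1/20 ✓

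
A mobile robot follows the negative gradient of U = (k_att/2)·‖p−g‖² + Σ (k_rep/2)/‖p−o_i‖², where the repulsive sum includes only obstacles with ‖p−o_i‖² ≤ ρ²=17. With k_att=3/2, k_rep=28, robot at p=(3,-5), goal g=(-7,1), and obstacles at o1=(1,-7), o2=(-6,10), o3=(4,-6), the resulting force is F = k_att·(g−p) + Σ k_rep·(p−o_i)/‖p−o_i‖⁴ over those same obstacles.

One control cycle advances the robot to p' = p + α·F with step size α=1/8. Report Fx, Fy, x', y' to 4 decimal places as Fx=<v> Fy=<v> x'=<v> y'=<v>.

F_att = 3/2·(g−p) = 3/2·(-10,6) = (-15.0000,9.0000)
o1: d²=8 ≤ ρ²=17; F_rep = 28·(2,2)/8² = (0.8750,0.8750)
o2: d²=306 > ρ²=17 → inactive
o3: d²=2 ≤ ρ²=17; F_rep = 28·(-1,1)/2² = (-7.0000,7.0000)
F = F_att + ΣF_rep = (-21.1250,16.8750)
p' = p + 1/8·F = (0.3594,-2.8906)

Fx=-21.1250 Fy=16.8750 x'=0.3594 y'=-2.8906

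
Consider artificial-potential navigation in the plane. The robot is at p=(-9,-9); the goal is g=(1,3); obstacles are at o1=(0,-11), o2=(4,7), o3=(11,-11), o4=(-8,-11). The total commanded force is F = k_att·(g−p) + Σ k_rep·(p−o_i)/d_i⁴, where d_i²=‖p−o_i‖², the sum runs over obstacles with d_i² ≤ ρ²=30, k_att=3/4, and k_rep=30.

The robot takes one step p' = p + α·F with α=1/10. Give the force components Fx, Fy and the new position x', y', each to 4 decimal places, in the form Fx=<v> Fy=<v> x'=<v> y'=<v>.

F_att = 3/4·(g−p) = 3/4·(10,12) = (7.5000,9.0000)
o1: d²=85 > ρ²=30 → inactive
o2: d²=425 > ρ²=30 → inactive
o3: d²=404 > ρ²=30 → inactive
o4: d²=5 ≤ ρ²=30; F_rep = 30·(-1,2)/5² = (-1.2000,2.4000)
F = F_att + ΣF_rep = (6.3000,11.4000)
p' = p + 1/10·F = (-8.3700,-7.8600)

Fx=6.3000 Fy=11.4000 x'=-8.3700 y'=-7.8600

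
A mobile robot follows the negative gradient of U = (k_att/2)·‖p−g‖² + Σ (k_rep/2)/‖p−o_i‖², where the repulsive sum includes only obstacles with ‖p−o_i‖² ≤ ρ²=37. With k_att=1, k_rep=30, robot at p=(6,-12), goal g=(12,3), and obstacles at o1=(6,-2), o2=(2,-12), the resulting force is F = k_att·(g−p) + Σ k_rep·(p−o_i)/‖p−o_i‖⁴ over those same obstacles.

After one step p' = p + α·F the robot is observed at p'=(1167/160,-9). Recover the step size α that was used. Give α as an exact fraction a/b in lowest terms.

α = 1/5

F_att = 1·(g−p) = 1·(6,15) = (6.0000,15.0000)
o1: d²=100 > ρ²=37 → inactive
o2: d²=16 ≤ ρ²=37; F_rep = 30·(4,0)/16² = (0.4688,0.0000)
F = F_att + ΣF_rep = (6.4688,15.0000)
Δp = p'−p = (1.2937,3.0000); α = Δx/Fx = (207/160) / (207/32) = 1/5
check: Δy/Fy = (3) / (15) = 1/5 ✓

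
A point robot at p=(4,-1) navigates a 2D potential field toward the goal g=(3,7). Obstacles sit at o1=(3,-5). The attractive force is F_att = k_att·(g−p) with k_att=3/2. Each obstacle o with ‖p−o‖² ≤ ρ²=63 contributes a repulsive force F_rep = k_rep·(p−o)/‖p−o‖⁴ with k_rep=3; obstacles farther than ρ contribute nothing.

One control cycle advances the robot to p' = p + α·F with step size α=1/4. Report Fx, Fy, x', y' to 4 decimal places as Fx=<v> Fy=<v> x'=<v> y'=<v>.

F_att = 3/2·(g−p) = 3/2·(-1,8) = (-1.5000,12.0000)
o1: d²=17 ≤ ρ²=63; F_rep = 3·(1,4)/17² = (0.0104,0.0415)
F = F_att + ΣF_rep = (-1.4896,12.0415)
p' = p + 1/4·F = (3.6276,2.0104)

Fx=-1.4896 Fy=12.0415 x'=3.6276 y'=2.0104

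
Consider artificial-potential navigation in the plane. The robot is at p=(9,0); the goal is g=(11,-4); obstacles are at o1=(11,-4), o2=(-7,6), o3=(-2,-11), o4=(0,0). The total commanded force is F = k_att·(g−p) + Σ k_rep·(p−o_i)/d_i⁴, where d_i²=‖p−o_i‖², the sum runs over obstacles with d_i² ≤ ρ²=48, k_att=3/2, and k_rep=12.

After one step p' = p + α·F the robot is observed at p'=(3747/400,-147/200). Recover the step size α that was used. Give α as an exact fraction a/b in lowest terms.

α = 1/8

F_att = 3/2·(g−p) = 3/2·(2,-4) = (3.0000,-6.0000)
o1: d²=20 ≤ ρ²=48; F_rep = 12·(-2,4)/20² = (-0.0600,0.1200)
o2: d²=292 > ρ²=48 → inactive
o3: d²=242 > ρ²=48 → inactive
o4: d²=81 > ρ²=48 → inactive
F = F_att + ΣF_rep = (2.9400,-5.8800)
Δp = p'−p = (0.3675,-0.7350); α = Δx/Fx = (147/400) / (147/50) = 1/8
check: Δy/Fy = (-147/200) / (-147/25) = 1/8 ✓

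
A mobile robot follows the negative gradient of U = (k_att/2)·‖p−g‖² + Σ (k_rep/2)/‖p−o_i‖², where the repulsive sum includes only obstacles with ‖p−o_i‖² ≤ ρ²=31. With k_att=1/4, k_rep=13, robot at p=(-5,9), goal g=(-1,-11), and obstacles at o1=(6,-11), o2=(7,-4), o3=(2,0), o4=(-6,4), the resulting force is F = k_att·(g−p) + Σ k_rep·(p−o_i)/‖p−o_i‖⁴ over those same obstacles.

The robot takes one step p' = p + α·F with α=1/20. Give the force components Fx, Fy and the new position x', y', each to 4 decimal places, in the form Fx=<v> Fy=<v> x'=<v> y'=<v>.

F_att = 1/4·(g−p) = 1/4·(4,-20) = (1.0000,-5.0000)
o1: d²=521 > ρ²=31 → inactive
o2: d²=313 > ρ²=31 → inactive
o3: d²=130 > ρ²=31 → inactive
o4: d²=26 ≤ ρ²=31; F_rep = 13·(1,5)/26² = (0.0192,0.0962)
F = F_att + ΣF_rep = (1.0192,-4.9038)
p' = p + 1/20·F = (-4.9490,8.7548)

Fx=1.0192 Fy=-4.9038 x'=-4.9490 y'=8.7548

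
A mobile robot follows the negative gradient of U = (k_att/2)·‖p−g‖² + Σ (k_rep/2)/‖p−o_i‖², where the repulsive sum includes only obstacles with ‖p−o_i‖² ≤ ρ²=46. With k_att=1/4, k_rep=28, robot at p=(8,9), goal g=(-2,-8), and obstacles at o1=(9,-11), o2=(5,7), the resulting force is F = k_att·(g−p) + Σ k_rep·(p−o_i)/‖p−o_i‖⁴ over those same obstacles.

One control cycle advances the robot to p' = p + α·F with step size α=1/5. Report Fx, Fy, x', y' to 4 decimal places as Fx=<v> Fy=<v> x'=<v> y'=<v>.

F_att = 1/4·(g−p) = 1/4·(-10,-17) = (-2.5000,-4.2500)
o1: d²=401 > ρ²=46 → inactive
o2: d²=13 ≤ ρ²=46; F_rep = 28·(3,2)/13² = (0.4970,0.3314)
F = F_att + ΣF_rep = (-2.0030,-3.9186)
p' = p + 1/5·F = (7.5994,8.2163)

Fx=-2.0030 Fy=-3.9186 x'=7.5994 y'=8.2163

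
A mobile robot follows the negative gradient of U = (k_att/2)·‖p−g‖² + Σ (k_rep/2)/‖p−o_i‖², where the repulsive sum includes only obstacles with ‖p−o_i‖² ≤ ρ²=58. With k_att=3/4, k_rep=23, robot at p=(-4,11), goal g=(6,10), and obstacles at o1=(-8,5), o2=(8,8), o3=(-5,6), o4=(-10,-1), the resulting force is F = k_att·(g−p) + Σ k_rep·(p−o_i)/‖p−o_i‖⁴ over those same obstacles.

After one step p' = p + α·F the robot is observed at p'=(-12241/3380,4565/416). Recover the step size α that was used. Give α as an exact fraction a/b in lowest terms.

F_att = 3/4·(g−p) = 3/4·(10,-1) = (7.5000,-0.7500)
o1: d²=52 ≤ ρ²=58; F_rep = 23·(4,6)/52² = (0.0340,0.0510)
o2: d²=153 > ρ²=58 → inactive
o3: d²=26 ≤ ρ²=58; F_rep = 23·(1,5)/26² = (0.0340,0.1701)
o4: d²=180 > ρ²=58 → inactive
F = F_att + ΣF_rep = (7.5680,-0.5288)
Δp = p'−p = (0.3784,-0.0264); α = Δx/Fx = (1279/3380) / (1279/169) = 1/20
check: Δy/Fy = (-11/416) / (-55/104) = 1/20 ✓

α = 1/20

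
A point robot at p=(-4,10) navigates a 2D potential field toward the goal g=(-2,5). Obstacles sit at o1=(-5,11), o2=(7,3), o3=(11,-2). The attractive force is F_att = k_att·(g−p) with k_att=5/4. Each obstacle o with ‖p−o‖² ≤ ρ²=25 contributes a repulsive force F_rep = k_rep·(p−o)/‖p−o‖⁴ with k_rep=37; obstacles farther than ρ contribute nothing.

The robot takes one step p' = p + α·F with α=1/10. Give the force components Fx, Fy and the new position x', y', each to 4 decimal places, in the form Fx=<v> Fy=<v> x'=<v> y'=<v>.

F_att = 5/4·(g−p) = 5/4·(2,-5) = (2.5000,-6.2500)
o1: d²=2 ≤ ρ²=25; F_rep = 37·(1,-1)/2² = (9.2500,-9.2500)
o2: d²=170 > ρ²=25 → inactive
o3: d²=369 > ρ²=25 → inactive
F = F_att + ΣF_rep = (11.7500,-15.5000)
p' = p + 1/10·F = (-2.8250,8.4500)

Fx=11.7500 Fy=-15.5000 x'=-2.8250 y'=8.4500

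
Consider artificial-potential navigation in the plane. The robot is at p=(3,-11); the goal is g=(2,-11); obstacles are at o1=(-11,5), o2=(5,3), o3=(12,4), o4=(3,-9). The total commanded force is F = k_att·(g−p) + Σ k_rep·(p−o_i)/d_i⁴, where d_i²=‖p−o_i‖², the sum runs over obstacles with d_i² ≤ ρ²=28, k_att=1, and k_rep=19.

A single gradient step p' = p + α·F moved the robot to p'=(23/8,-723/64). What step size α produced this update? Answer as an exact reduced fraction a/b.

α = 1/8

F_att = 1·(g−p) = 1·(-1,0) = (-1.0000,0.0000)
o1: d²=452 > ρ²=28 → inactive
o2: d²=200 > ρ²=28 → inactive
o3: d²=306 > ρ²=28 → inactive
o4: d²=4 ≤ ρ²=28; F_rep = 19·(0,-2)/4² = (0.0000,-2.3750)
F = F_att + ΣF_rep = (-1.0000,-2.3750)
Δp = p'−p = (-0.1250,-0.2969); α = Δx/Fx = (-1/8) / (-1) = 1/8
check: Δy/Fy = (-19/64) / (-19/8) = 1/8 ✓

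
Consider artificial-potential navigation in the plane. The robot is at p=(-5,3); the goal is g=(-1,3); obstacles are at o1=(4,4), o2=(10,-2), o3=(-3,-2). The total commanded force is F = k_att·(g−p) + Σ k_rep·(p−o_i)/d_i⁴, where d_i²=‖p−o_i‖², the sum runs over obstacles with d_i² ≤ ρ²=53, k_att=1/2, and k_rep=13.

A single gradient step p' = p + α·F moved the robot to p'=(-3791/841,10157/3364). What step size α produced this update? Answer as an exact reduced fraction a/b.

α = 1/4

F_att = 1/2·(g−p) = 1/2·(4,0) = (2.0000,0.0000)
o1: d²=82 > ρ²=53 → inactive
o2: d²=250 > ρ²=53 → inactive
o3: d²=29 ≤ ρ²=53; F_rep = 13·(-2,5)/29² = (-0.0309,0.0773)
F = F_att + ΣF_rep = (1.9691,0.0773)
Δp = p'−p = (0.4923,0.0193); α = Δx/Fx = (414/841) / (1656/841) = 1/4
check: Δy/Fy = (65/3364) / (65/841) = 1/4 ✓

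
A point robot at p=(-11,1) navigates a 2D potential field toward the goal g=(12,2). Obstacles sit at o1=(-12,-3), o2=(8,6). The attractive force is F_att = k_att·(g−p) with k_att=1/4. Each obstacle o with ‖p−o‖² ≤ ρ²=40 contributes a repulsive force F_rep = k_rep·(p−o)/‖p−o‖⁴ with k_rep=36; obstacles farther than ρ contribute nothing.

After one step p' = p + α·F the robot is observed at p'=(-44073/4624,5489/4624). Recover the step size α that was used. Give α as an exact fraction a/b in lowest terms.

F_att = 1/4·(g−p) = 1/4·(23,1) = (5.7500,0.2500)
o1: d²=17 ≤ ρ²=40; F_rep = 36·(1,4)/17² = (0.1246,0.4983)
o2: d²=386 > ρ²=40 → inactive
F = F_att + ΣF_rep = (5.8746,0.7483)
Δp = p'−p = (1.4686,0.1871); α = Δx/Fx = (6791/4624) / (6791/1156) = 1/4
check: Δy/Fy = (865/4624) / (865/1156) = 1/4 ✓

α = 1/4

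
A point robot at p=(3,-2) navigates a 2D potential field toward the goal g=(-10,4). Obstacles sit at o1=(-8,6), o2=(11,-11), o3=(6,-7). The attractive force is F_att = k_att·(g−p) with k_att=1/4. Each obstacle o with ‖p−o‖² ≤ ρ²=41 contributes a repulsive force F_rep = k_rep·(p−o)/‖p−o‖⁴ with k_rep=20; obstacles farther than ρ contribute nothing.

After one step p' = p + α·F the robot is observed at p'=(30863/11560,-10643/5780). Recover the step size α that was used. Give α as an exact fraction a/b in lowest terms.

α = 1/10

F_att = 1/4·(g−p) = 1/4·(-13,6) = (-3.2500,1.5000)
o1: d²=185 > ρ²=41 → inactive
o2: d²=145 > ρ²=41 → inactive
o3: d²=34 ≤ ρ²=41; F_rep = 20·(-3,5)/34² = (-0.0519,0.0865)
F = F_att + ΣF_rep = (-3.3019,1.5865)
Δp = p'−p = (-0.3302,0.1587); α = Δx/Fx = (-3817/11560) / (-3817/1156) = 1/10
check: Δy/Fy = (917/5780) / (917/578) = 1/10 ✓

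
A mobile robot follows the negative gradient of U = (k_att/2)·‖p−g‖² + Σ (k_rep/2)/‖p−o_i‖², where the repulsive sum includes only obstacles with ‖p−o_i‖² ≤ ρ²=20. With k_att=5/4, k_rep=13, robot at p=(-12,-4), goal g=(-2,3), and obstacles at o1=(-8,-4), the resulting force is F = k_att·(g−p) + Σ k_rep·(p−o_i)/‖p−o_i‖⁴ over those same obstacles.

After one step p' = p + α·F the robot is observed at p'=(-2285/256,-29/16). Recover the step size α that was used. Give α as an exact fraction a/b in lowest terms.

F_att = 5/4·(g−p) = 5/4·(10,7) = (12.5000,8.7500)
o1: d²=16 ≤ ρ²=20; F_rep = 13·(-4,0)/16² = (-0.2031,0.0000)
F = F_att + ΣF_rep = (12.2969,8.7500)
Δp = p'−p = (3.0742,2.1875); α = Δx/Fx = (787/256) / (787/64) = 1/4
check: Δy/Fy = (35/16) / (35/4) = 1/4 ✓

α = 1/4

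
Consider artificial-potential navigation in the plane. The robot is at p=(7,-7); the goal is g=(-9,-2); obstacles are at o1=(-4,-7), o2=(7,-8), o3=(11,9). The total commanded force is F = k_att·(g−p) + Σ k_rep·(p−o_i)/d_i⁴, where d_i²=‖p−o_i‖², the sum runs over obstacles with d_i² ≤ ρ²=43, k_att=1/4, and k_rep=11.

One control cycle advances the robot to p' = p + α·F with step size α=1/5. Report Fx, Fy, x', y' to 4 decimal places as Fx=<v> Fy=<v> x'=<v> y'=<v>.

F_att = 1/4·(g−p) = 1/4·(-16,5) = (-4.0000,1.2500)
o1: d²=121 > ρ²=43 → inactive
o2: d²=1 ≤ ρ²=43; F_rep = 11·(0,1)/1² = (0.0000,11.0000)
o3: d²=272 > ρ²=43 → inactive
F = F_att + ΣF_rep = (-4.0000,12.2500)
p' = p + 1/5·F = (6.2000,-4.5500)

Fx=-4.0000 Fy=12.2500 x'=6.2000 y'=-4.5500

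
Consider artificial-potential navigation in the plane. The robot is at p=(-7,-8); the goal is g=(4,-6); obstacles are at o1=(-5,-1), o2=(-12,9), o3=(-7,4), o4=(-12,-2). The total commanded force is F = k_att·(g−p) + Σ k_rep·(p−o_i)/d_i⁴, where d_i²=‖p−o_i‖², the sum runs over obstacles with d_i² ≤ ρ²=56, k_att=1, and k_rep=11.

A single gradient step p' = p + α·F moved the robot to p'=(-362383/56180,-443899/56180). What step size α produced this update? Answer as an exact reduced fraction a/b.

F_att = 1·(g−p) = 1·(11,2) = (11.0000,2.0000)
o1: d²=53 ≤ ρ²=56; F_rep = 11·(-2,-7)/53² = (-0.0078,-0.0274)
o2: d²=314 > ρ²=56 → inactive
o3: d²=144 > ρ²=56 → inactive
o4: d²=61 > ρ²=56 → inactive
F = F_att + ΣF_rep = (10.9922,1.9726)
Δp = p'−p = (0.5496,0.0986); α = Δx/Fx = (30877/56180) / (30877/2809) = 1/20
check: Δy/Fy = (5541/56180) / (5541/2809) = 1/20 ✓

α = 1/20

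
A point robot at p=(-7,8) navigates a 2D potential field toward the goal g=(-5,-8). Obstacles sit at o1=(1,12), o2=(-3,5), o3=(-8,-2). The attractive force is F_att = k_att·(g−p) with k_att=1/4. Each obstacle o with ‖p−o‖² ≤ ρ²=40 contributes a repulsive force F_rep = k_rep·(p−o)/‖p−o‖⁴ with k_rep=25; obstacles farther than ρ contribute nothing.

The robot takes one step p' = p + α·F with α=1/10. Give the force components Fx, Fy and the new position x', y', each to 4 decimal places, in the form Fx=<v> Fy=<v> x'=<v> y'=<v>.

Fx=0.3400 Fy=-3.8800 x'=-6.9660 y'=7.6120

F_att = 1/4·(g−p) = 1/4·(2,-16) = (0.5000,-4.0000)
o1: d²=80 > ρ²=40 → inactive
o2: d²=25 ≤ ρ²=40; F_rep = 25·(-4,3)/25² = (-0.1600,0.1200)
o3: d²=101 > ρ²=40 → inactive
F = F_att + ΣF_rep = (0.3400,-3.8800)
p' = p + 1/10·F = (-6.9660,7.6120)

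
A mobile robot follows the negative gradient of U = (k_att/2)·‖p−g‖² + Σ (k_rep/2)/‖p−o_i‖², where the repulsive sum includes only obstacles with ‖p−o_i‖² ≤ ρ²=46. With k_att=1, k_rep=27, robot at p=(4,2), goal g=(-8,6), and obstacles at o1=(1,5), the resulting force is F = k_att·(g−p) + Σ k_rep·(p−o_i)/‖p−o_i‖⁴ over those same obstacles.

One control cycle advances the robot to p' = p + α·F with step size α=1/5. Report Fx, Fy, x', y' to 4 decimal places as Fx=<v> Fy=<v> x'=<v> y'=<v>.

Fx=-11.7500 Fy=3.7500 x'=1.6500 y'=2.7500

F_att = 1·(g−p) = 1·(-12,4) = (-12.0000,4.0000)
o1: d²=18 ≤ ρ²=46; F_rep = 27·(3,-3)/18² = (0.2500,-0.2500)
F = F_att + ΣF_rep = (-11.7500,3.7500)
p' = p + 1/5·F = (1.6500,2.7500)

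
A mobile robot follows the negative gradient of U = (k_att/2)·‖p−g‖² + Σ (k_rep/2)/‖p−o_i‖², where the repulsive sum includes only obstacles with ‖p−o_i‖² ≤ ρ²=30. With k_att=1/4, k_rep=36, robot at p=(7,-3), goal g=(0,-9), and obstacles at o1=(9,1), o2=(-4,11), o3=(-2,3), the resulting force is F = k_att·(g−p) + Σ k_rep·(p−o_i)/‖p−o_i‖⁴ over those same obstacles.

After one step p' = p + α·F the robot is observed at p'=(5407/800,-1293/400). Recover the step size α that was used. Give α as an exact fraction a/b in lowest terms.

α = 1/8

F_att = 1/4·(g−p) = 1/4·(-7,-6) = (-1.7500,-1.5000)
o1: d²=20 ≤ ρ²=30; F_rep = 36·(-2,-4)/20² = (-0.1800,-0.3600)
o2: d²=317 > ρ²=30 → inactive
o3: d²=117 > ρ²=30 → inactive
F = F_att + ΣF_rep = (-1.9300,-1.8600)
Δp = p'−p = (-0.2412,-0.2325); α = Δx/Fx = (-193/800) / (-193/100) = 1/8
check: Δy/Fy = (-93/400) / (-93/50) = 1/8 ✓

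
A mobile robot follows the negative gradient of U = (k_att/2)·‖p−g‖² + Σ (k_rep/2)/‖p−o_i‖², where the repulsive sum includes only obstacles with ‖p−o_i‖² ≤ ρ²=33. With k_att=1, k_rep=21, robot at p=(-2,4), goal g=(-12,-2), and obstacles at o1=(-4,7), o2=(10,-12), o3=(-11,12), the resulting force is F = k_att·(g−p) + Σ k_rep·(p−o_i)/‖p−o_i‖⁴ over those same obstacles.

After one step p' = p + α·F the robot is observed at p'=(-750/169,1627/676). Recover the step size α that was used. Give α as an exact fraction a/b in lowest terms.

α = 1/4

F_att = 1·(g−p) = 1·(-10,-6) = (-10.0000,-6.0000)
o1: d²=13 ≤ ρ²=33; F_rep = 21·(2,-3)/13² = (0.2485,-0.3728)
o2: d²=400 > ρ²=33 → inactive
o3: d²=145 > ρ²=33 → inactive
F = F_att + ΣF_rep = (-9.7515,-6.3728)
Δp = p'−p = (-2.4379,-1.5932); α = Δx/Fx = (-412/169) / (-1648/169) = 1/4
check: Δy/Fy = (-1077/676) / (-1077/169) = 1/4 ✓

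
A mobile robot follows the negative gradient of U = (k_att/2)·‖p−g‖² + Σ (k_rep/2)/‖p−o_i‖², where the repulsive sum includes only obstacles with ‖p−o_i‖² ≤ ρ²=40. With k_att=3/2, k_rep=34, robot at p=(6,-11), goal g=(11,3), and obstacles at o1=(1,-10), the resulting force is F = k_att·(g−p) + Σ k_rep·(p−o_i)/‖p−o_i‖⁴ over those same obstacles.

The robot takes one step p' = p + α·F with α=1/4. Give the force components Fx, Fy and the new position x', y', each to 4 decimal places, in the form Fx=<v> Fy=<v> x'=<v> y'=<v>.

F_att = 3/2·(g−p) = 3/2·(5,14) = (7.5000,21.0000)
o1: d²=26 ≤ ρ²=40; F_rep = 34·(5,-1)/26² = (0.2515,-0.0503)
F = F_att + ΣF_rep = (7.7515,20.9497)
p' = p + 1/4·F = (7.9379,-5.7626)

Fx=7.7515 Fy=20.9497 x'=7.9379 y'=-5.7626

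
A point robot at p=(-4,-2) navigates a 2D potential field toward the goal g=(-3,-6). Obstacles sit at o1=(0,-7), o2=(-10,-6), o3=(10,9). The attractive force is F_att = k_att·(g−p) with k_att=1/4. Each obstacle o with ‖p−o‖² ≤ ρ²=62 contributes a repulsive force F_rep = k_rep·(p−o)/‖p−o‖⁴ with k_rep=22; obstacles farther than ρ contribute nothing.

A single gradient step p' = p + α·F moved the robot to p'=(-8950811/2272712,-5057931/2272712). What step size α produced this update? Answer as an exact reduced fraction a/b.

F_att = 1/4·(g−p) = 1/4·(1,-4) = (0.2500,-1.0000)
o1: d²=41 ≤ ρ²=62; F_rep = 22·(-4,5)/41² = (-0.0523,0.0654)
o2: d²=52 ≤ ρ²=62; F_rep = 22·(6,4)/52² = (0.0488,0.0325)
o3: d²=317 > ρ²=62 → inactive
F = F_att + ΣF_rep = (0.2465,-0.9020)
Δp = p'−p = (0.0616,-0.2255); α = Δx/Fx = (140037/2272712) / (140037/568178) = 1/4
check: Δy/Fy = (-512507/2272712) / (-512507/568178) = 1/4 ✓

α = 1/4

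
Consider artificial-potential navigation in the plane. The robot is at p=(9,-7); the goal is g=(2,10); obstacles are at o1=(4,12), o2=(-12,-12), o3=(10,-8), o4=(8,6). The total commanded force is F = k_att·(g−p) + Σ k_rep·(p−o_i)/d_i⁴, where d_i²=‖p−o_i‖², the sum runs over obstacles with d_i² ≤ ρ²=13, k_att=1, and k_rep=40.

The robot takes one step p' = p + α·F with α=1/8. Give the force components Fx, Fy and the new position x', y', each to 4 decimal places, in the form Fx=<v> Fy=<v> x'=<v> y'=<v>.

F_att = 1·(g−p) = 1·(-7,17) = (-7.0000,17.0000)
o1: d²=386 > ρ²=13 → inactive
o2: d²=466 > ρ²=13 → inactive
o3: d²=2 ≤ ρ²=13; F_rep = 40·(-1,1)/2² = (-10.0000,10.0000)
o4: d²=170 > ρ²=13 → inactive
F = F_att + ΣF_rep = (-17.0000,27.0000)
p' = p + 1/8·F = (6.8750,-3.6250)

Fx=-17.0000 Fy=27.0000 x'=6.8750 y'=-3.6250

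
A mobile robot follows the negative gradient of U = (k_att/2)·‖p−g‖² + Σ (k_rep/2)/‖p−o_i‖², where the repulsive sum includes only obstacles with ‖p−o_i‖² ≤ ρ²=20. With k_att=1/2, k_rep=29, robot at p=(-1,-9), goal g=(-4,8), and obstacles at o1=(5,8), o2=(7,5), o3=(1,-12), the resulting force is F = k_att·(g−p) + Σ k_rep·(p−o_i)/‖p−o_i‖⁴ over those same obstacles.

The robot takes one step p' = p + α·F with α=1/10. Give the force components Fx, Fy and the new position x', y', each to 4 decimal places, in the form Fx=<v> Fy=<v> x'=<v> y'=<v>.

Fx=-1.8432 Fy=9.0148 x'=-1.1843 y'=-8.0985

F_att = 1/2·(g−p) = 1/2·(-3,17) = (-1.5000,8.5000)
o1: d²=325 > ρ²=20 → inactive
o2: d²=260 > ρ²=20 → inactive
o3: d²=13 ≤ ρ²=20; F_rep = 29·(-2,3)/13² = (-0.3432,0.5148)
F = F_att + ΣF_rep = (-1.8432,9.0148)
p' = p + 1/10·F = (-1.1843,-8.0985)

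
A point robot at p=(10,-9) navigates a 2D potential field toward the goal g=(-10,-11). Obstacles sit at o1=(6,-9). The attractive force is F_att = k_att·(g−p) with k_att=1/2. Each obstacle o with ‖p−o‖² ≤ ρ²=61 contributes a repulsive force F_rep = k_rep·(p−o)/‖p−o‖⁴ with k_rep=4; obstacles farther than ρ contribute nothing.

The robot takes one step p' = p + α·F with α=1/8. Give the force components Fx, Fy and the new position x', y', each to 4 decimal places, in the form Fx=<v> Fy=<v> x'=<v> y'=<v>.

F_att = 1/2·(g−p) = 1/2·(-20,-2) = (-10.0000,-1.0000)
o1: d²=16 ≤ ρ²=61; F_rep = 4·(4,0)/16² = (0.0625,0.0000)
F = F_att + ΣF_rep = (-9.9375,-1.0000)
p' = p + 1/8·F = (8.7578,-9.1250)

Fx=-9.9375 Fy=-1.0000 x'=8.7578 y'=-9.1250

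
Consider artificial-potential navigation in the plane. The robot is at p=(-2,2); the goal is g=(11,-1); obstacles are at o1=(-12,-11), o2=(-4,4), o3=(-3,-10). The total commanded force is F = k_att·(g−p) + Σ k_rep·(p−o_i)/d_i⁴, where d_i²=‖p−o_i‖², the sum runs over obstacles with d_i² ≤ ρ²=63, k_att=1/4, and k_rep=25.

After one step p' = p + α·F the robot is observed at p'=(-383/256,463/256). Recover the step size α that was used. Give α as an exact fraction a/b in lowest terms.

F_att = 1/4·(g−p) = 1/4·(13,-3) = (3.2500,-0.7500)
o1: d²=269 > ρ²=63 → inactive
o2: d²=8 ≤ ρ²=63; F_rep = 25·(2,-2)/8² = (0.7812,-0.7812)
o3: d²=145 > ρ²=63 → inactive
F = F_att + ΣF_rep = (4.0312,-1.5312)
Δp = p'−p = (0.5039,-0.1914); α = Δx/Fx = (129/256) / (129/32) = 1/8
check: Δy/Fy = (-49/256) / (-49/32) = 1/8 ✓

α = 1/8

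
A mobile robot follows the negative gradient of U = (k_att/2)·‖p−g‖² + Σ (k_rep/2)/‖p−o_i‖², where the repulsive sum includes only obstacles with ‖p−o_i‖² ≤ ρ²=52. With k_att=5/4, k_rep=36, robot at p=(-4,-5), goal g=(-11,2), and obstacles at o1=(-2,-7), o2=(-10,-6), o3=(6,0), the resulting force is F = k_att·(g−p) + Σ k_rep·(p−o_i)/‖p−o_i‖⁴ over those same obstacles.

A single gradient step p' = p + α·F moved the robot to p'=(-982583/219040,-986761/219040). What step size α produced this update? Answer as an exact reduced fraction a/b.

F_att = 5/4·(g−p) = 5/4·(-7,7) = (-8.7500,8.7500)
o1: d²=8 ≤ ρ²=52; F_rep = 36·(-2,2)/8² = (-1.1250,1.1250)
o2: d²=37 ≤ ρ²=52; F_rep = 36·(6,1)/37² = (0.1578,0.0263)
o3: d²=125 > ρ²=52 → inactive
F = F_att + ΣF_rep = (-9.7172,9.9013)
Δp = p'−p = (-0.4859,0.4951); α = Δx/Fx = (-106423/219040) / (-106423/10952) = 1/20
check: Δy/Fy = (108439/219040) / (108439/10952) = 1/20 ✓

α = 1/20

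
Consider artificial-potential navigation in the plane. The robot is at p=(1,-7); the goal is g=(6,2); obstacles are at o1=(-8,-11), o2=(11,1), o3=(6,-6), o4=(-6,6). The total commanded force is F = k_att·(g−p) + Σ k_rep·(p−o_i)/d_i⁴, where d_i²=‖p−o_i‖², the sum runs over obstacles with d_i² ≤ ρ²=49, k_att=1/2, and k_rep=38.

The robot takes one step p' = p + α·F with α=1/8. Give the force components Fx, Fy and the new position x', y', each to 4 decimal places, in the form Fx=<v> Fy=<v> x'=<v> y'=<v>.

F_att = 1/2·(g−p) = 1/2·(5,9) = (2.5000,4.5000)
o1: d²=97 > ρ²=49 → inactive
o2: d²=164 > ρ²=49 → inactive
o3: d²=26 ≤ ρ²=49; F_rep = 38·(-5,-1)/26² = (-0.2811,-0.0562)
o4: d²=218 > ρ²=49 → inactive
F = F_att + ΣF_rep = (2.2189,4.4438)
p' = p + 1/8·F = (1.2774,-6.4445)

Fx=2.2189 Fy=4.4438 x'=1.2774 y'=-6.4445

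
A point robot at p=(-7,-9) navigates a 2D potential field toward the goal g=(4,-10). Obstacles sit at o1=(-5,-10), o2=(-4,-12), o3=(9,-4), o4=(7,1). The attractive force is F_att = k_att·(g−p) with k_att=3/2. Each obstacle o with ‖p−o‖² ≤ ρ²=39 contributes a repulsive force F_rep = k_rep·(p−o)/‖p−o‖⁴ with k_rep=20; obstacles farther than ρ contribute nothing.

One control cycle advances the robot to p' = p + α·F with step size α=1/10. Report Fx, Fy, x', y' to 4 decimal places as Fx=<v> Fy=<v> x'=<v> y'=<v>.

F_att = 3/2·(g−p) = 3/2·(11,-1) = (16.5000,-1.5000)
o1: d²=5 ≤ ρ²=39; F_rep = 20·(-2,1)/5² = (-1.6000,0.8000)
o2: d²=18 ≤ ρ²=39; F_rep = 20·(-3,3)/18² = (-0.1852,0.1852)
o3: d²=281 > ρ²=39 → inactive
o4: d²=296 > ρ²=39 → inactive
F = F_att + ΣF_rep = (14.7148,-0.5148)
p' = p + 1/10·F = (-5.5285,-9.0515)

Fx=14.7148 Fy=-0.5148 x'=-5.5285 y'=-9.0515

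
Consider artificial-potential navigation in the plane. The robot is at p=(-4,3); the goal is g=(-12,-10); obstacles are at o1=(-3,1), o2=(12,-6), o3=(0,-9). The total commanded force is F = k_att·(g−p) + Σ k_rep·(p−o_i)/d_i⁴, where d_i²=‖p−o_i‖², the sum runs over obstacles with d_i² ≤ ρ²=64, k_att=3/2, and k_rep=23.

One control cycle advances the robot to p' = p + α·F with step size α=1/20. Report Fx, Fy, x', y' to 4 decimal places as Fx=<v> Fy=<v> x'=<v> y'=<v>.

Fx=-12.9200 Fy=-17.6600 x'=-4.6460 y'=2.1170

F_att = 3/2·(g−p) = 3/2·(-8,-13) = (-12.0000,-19.5000)
o1: d²=5 ≤ ρ²=64; F_rep = 23·(-1,2)/5² = (-0.9200,1.8400)
o2: d²=337 > ρ²=64 → inactive
o3: d²=160 > ρ²=64 → inactive
F = F_att + ΣF_rep = (-12.9200,-17.6600)
p' = p + 1/20·F = (-4.6460,2.1170)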